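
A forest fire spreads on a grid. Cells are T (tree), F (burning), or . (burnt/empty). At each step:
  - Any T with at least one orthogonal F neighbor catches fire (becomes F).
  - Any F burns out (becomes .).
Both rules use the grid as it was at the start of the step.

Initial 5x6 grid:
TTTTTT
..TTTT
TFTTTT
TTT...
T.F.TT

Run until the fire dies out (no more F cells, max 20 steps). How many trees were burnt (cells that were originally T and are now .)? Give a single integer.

Answer: 19

Derivation:
Step 1: +4 fires, +2 burnt (F count now 4)
Step 2: +3 fires, +4 burnt (F count now 3)
Step 3: +4 fires, +3 burnt (F count now 4)
Step 4: +4 fires, +4 burnt (F count now 4)
Step 5: +3 fires, +4 burnt (F count now 3)
Step 6: +1 fires, +3 burnt (F count now 1)
Step 7: +0 fires, +1 burnt (F count now 0)
Fire out after step 7
Initially T: 21, now '.': 28
Total burnt (originally-T cells now '.'): 19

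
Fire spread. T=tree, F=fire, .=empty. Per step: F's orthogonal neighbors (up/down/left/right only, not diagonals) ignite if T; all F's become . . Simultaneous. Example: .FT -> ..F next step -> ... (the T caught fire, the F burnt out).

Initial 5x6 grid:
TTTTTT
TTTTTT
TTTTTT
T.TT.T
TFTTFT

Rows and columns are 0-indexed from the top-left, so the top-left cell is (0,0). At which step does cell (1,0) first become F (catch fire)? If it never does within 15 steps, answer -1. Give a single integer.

Step 1: cell (1,0)='T' (+4 fires, +2 burnt)
Step 2: cell (1,0)='T' (+4 fires, +4 burnt)
Step 3: cell (1,0)='T' (+4 fires, +4 burnt)
Step 4: cell (1,0)='F' (+6 fires, +4 burnt)
  -> target ignites at step 4
Step 5: cell (1,0)='.' (+6 fires, +6 burnt)
Step 6: cell (1,0)='.' (+2 fires, +6 burnt)
Step 7: cell (1,0)='.' (+0 fires, +2 burnt)
  fire out at step 7

4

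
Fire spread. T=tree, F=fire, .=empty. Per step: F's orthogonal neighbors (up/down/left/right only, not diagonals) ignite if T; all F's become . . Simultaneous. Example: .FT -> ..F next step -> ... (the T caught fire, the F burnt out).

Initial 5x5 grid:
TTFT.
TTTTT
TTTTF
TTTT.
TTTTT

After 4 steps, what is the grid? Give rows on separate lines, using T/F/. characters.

Step 1: 5 trees catch fire, 2 burn out
  TF.F.
  TTFTF
  TTTF.
  TTTT.
  TTTTT
Step 2: 5 trees catch fire, 5 burn out
  F....
  TF.F.
  TTF..
  TTTF.
  TTTTT
Step 3: 4 trees catch fire, 5 burn out
  .....
  F....
  TF...
  TTF..
  TTTFT
Step 4: 4 trees catch fire, 4 burn out
  .....
  .....
  F....
  TF...
  TTF.F

.....
.....
F....
TF...
TTF.F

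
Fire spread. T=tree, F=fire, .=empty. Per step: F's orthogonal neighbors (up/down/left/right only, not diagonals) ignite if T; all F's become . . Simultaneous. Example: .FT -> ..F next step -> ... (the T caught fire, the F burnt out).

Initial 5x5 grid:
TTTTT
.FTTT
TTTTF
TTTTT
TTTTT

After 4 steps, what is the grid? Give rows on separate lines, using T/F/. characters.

Step 1: 6 trees catch fire, 2 burn out
  TFTTT
  ..FTF
  TFTF.
  TTTTF
  TTTTT
Step 2: 9 trees catch fire, 6 burn out
  F.FTF
  ...F.
  F.F..
  TFTF.
  TTTTF
Step 3: 5 trees catch fire, 9 burn out
  ...F.
  .....
  .....
  F.F..
  TFTF.
Step 4: 2 trees catch fire, 5 burn out
  .....
  .....
  .....
  .....
  F.F..

.....
.....
.....
.....
F.F..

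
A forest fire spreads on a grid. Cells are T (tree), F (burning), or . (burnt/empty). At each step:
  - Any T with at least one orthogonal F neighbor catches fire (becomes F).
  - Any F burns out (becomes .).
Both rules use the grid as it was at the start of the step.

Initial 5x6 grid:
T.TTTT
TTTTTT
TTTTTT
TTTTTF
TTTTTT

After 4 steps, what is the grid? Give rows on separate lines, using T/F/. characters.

Step 1: 3 trees catch fire, 1 burn out
  T.TTTT
  TTTTTT
  TTTTTF
  TTTTF.
  TTTTTF
Step 2: 4 trees catch fire, 3 burn out
  T.TTTT
  TTTTTF
  TTTTF.
  TTTF..
  TTTTF.
Step 3: 5 trees catch fire, 4 burn out
  T.TTTF
  TTTTF.
  TTTF..
  TTF...
  TTTF..
Step 4: 5 trees catch fire, 5 burn out
  T.TTF.
  TTTF..
  TTF...
  TF....
  TTF...

T.TTF.
TTTF..
TTF...
TF....
TTF...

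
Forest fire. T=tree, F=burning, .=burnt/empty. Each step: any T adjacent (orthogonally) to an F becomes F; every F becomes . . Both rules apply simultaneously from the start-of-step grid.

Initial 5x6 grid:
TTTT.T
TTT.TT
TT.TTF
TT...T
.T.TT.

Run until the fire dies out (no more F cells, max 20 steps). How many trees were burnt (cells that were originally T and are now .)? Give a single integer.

Answer: 6

Derivation:
Step 1: +3 fires, +1 burnt (F count now 3)
Step 2: +3 fires, +3 burnt (F count now 3)
Step 3: +0 fires, +3 burnt (F count now 0)
Fire out after step 3
Initially T: 20, now '.': 16
Total burnt (originally-T cells now '.'): 6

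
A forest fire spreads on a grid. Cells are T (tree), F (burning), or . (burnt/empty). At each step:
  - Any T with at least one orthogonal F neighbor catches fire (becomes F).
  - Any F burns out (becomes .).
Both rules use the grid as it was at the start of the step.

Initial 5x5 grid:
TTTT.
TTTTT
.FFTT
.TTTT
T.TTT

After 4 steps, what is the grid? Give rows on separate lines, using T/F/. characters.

Step 1: 5 trees catch fire, 2 burn out
  TTTT.
  TFFTT
  ...FT
  .FFTT
  T.TTT
Step 2: 7 trees catch fire, 5 burn out
  TFFT.
  F..FT
  ....F
  ...FT
  T.FTT
Step 3: 5 trees catch fire, 7 burn out
  F..F.
  ....F
  .....
  ....F
  T..FT
Step 4: 1 trees catch fire, 5 burn out
  .....
  .....
  .....
  .....
  T...F

.....
.....
.....
.....
T...F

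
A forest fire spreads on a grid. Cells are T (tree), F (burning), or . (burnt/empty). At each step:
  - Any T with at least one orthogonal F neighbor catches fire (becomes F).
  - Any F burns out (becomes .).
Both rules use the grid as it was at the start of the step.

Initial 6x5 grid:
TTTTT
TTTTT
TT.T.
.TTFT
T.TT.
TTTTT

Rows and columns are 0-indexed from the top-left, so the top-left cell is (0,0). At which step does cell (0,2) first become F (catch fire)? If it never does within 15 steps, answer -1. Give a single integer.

Step 1: cell (0,2)='T' (+4 fires, +1 burnt)
Step 2: cell (0,2)='T' (+4 fires, +4 burnt)
Step 3: cell (0,2)='T' (+6 fires, +4 burnt)
Step 4: cell (0,2)='F' (+5 fires, +6 burnt)
  -> target ignites at step 4
Step 5: cell (0,2)='.' (+3 fires, +5 burnt)
Step 6: cell (0,2)='.' (+2 fires, +3 burnt)
Step 7: cell (0,2)='.' (+0 fires, +2 burnt)
  fire out at step 7

4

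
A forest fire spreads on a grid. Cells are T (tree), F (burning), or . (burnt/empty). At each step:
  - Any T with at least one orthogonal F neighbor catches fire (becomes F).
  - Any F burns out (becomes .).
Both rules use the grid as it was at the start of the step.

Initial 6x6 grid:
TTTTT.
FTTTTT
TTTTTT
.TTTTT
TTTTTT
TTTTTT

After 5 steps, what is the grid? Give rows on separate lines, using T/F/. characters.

Step 1: 3 trees catch fire, 1 burn out
  FTTTT.
  .FTTTT
  FTTTTT
  .TTTTT
  TTTTTT
  TTTTTT
Step 2: 3 trees catch fire, 3 burn out
  .FTTT.
  ..FTTT
  .FTTTT
  .TTTTT
  TTTTTT
  TTTTTT
Step 3: 4 trees catch fire, 3 burn out
  ..FTT.
  ...FTT
  ..FTTT
  .FTTTT
  TTTTTT
  TTTTTT
Step 4: 5 trees catch fire, 4 burn out
  ...FT.
  ....FT
  ...FTT
  ..FTTT
  TFTTTT
  TTTTTT
Step 5: 7 trees catch fire, 5 burn out
  ....F.
  .....F
  ....FT
  ...FTT
  F.FTTT
  TFTTTT

....F.
.....F
....FT
...FTT
F.FTTT
TFTTTT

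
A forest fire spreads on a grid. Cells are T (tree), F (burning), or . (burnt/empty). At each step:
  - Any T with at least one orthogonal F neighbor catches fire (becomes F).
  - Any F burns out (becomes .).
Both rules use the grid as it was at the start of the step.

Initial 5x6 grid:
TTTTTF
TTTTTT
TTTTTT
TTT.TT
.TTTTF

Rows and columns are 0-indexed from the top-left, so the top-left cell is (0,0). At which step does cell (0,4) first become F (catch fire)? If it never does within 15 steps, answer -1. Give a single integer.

Step 1: cell (0,4)='F' (+4 fires, +2 burnt)
  -> target ignites at step 1
Step 2: cell (0,4)='.' (+5 fires, +4 burnt)
Step 3: cell (0,4)='.' (+4 fires, +5 burnt)
Step 4: cell (0,4)='.' (+5 fires, +4 burnt)
Step 5: cell (0,4)='.' (+4 fires, +5 burnt)
Step 6: cell (0,4)='.' (+3 fires, +4 burnt)
Step 7: cell (0,4)='.' (+1 fires, +3 burnt)
Step 8: cell (0,4)='.' (+0 fires, +1 burnt)
  fire out at step 8

1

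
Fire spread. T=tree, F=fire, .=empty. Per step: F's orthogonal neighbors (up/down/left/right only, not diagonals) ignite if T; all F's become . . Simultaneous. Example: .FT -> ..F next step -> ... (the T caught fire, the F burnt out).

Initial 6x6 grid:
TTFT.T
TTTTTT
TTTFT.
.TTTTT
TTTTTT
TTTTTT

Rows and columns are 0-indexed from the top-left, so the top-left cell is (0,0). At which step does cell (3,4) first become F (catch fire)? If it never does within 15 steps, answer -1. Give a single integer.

Step 1: cell (3,4)='T' (+7 fires, +2 burnt)
Step 2: cell (3,4)='F' (+7 fires, +7 burnt)
  -> target ignites at step 2
Step 3: cell (3,4)='.' (+8 fires, +7 burnt)
Step 4: cell (3,4)='.' (+5 fires, +8 burnt)
Step 5: cell (3,4)='.' (+3 fires, +5 burnt)
Step 6: cell (3,4)='.' (+1 fires, +3 burnt)
Step 7: cell (3,4)='.' (+0 fires, +1 burnt)
  fire out at step 7

2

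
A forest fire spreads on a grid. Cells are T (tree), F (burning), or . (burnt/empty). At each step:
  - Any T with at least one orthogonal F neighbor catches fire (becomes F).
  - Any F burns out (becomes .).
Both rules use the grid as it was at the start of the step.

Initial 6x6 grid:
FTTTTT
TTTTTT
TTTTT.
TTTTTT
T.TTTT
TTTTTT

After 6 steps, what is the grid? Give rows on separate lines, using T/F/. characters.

Step 1: 2 trees catch fire, 1 burn out
  .FTTTT
  FTTTTT
  TTTTT.
  TTTTTT
  T.TTTT
  TTTTTT
Step 2: 3 trees catch fire, 2 burn out
  ..FTTT
  .FTTTT
  FTTTT.
  TTTTTT
  T.TTTT
  TTTTTT
Step 3: 4 trees catch fire, 3 burn out
  ...FTT
  ..FTTT
  .FTTT.
  FTTTTT
  T.TTTT
  TTTTTT
Step 4: 5 trees catch fire, 4 burn out
  ....FT
  ...FTT
  ..FTT.
  .FTTTT
  F.TTTT
  TTTTTT
Step 5: 5 trees catch fire, 5 burn out
  .....F
  ....FT
  ...FT.
  ..FTTT
  ..TTTT
  FTTTTT
Step 6: 5 trees catch fire, 5 burn out
  ......
  .....F
  ....F.
  ...FTT
  ..FTTT
  .FTTTT

......
.....F
....F.
...FTT
..FTTT
.FTTTT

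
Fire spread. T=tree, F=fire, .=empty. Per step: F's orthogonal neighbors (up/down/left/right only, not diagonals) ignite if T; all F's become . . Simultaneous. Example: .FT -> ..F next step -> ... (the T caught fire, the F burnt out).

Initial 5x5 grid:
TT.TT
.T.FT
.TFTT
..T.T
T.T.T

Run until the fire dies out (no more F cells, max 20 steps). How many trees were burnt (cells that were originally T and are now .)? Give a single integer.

Answer: 13

Derivation:
Step 1: +5 fires, +2 burnt (F count now 5)
Step 2: +4 fires, +5 burnt (F count now 4)
Step 3: +2 fires, +4 burnt (F count now 2)
Step 4: +2 fires, +2 burnt (F count now 2)
Step 5: +0 fires, +2 burnt (F count now 0)
Fire out after step 5
Initially T: 14, now '.': 24
Total burnt (originally-T cells now '.'): 13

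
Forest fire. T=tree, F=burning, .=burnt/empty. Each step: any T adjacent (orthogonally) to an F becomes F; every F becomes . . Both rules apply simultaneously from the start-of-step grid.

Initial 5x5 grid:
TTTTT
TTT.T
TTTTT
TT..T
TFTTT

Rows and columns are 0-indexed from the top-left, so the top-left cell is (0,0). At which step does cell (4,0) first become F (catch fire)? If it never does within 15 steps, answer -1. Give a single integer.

Step 1: cell (4,0)='F' (+3 fires, +1 burnt)
  -> target ignites at step 1
Step 2: cell (4,0)='.' (+3 fires, +3 burnt)
Step 3: cell (4,0)='.' (+4 fires, +3 burnt)
Step 4: cell (4,0)='.' (+5 fires, +4 burnt)
Step 5: cell (4,0)='.' (+3 fires, +5 burnt)
Step 6: cell (4,0)='.' (+2 fires, +3 burnt)
Step 7: cell (4,0)='.' (+1 fires, +2 burnt)
Step 8: cell (4,0)='.' (+0 fires, +1 burnt)
  fire out at step 8

1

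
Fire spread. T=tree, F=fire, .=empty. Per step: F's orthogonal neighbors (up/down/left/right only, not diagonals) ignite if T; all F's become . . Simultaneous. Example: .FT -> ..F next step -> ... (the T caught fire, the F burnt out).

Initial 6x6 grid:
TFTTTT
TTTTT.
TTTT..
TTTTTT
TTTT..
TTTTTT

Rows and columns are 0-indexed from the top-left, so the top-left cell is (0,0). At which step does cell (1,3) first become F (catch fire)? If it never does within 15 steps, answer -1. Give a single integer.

Step 1: cell (1,3)='T' (+3 fires, +1 burnt)
Step 2: cell (1,3)='T' (+4 fires, +3 burnt)
Step 3: cell (1,3)='F' (+5 fires, +4 burnt)
  -> target ignites at step 3
Step 4: cell (1,3)='.' (+6 fires, +5 burnt)
Step 5: cell (1,3)='.' (+4 fires, +6 burnt)
Step 6: cell (1,3)='.' (+4 fires, +4 burnt)
Step 7: cell (1,3)='.' (+2 fires, +4 burnt)
Step 8: cell (1,3)='.' (+1 fires, +2 burnt)
Step 9: cell (1,3)='.' (+1 fires, +1 burnt)
Step 10: cell (1,3)='.' (+0 fires, +1 burnt)
  fire out at step 10

3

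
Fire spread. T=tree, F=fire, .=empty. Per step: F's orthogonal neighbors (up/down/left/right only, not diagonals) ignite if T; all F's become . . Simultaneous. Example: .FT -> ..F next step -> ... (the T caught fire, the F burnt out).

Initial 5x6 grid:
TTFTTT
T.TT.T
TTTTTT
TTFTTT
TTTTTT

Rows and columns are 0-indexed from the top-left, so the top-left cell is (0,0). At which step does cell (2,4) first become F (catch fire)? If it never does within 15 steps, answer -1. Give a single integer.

Step 1: cell (2,4)='T' (+7 fires, +2 burnt)
Step 2: cell (2,4)='T' (+9 fires, +7 burnt)
Step 3: cell (2,4)='F' (+7 fires, +9 burnt)
  -> target ignites at step 3
Step 4: cell (2,4)='.' (+3 fires, +7 burnt)
Step 5: cell (2,4)='.' (+0 fires, +3 burnt)
  fire out at step 5

3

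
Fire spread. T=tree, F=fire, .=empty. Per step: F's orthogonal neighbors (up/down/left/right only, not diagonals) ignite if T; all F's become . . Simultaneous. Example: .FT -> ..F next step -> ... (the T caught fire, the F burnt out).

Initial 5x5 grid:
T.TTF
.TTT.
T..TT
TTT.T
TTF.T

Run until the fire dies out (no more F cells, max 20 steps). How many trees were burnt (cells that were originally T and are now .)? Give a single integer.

Step 1: +3 fires, +2 burnt (F count now 3)
Step 2: +4 fires, +3 burnt (F count now 4)
Step 3: +3 fires, +4 burnt (F count now 3)
Step 4: +3 fires, +3 burnt (F count now 3)
Step 5: +1 fires, +3 burnt (F count now 1)
Step 6: +1 fires, +1 burnt (F count now 1)
Step 7: +0 fires, +1 burnt (F count now 0)
Fire out after step 7
Initially T: 16, now '.': 24
Total burnt (originally-T cells now '.'): 15

Answer: 15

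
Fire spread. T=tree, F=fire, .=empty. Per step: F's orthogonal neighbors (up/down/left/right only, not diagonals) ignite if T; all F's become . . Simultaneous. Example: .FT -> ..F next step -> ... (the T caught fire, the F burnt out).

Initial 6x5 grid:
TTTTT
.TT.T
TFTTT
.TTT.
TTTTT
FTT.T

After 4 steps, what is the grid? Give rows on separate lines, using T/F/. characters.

Step 1: 6 trees catch fire, 2 burn out
  TTTTT
  .FT.T
  F.FTT
  .FTT.
  FTTTT
  .FT.T
Step 2: 6 trees catch fire, 6 burn out
  TFTTT
  ..F.T
  ...FT
  ..FT.
  .FTTT
  ..F.T
Step 3: 5 trees catch fire, 6 burn out
  F.FTT
  ....T
  ....F
  ...F.
  ..FTT
  ....T
Step 4: 3 trees catch fire, 5 burn out
  ...FT
  ....F
  .....
  .....
  ...FT
  ....T

...FT
....F
.....
.....
...FT
....T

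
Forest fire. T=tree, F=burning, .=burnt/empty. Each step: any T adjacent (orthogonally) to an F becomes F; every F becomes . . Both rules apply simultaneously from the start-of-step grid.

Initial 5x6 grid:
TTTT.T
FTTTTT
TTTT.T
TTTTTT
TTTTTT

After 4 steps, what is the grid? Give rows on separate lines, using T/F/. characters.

Step 1: 3 trees catch fire, 1 burn out
  FTTT.T
  .FTTTT
  FTTT.T
  TTTTTT
  TTTTTT
Step 2: 4 trees catch fire, 3 burn out
  .FTT.T
  ..FTTT
  .FTT.T
  FTTTTT
  TTTTTT
Step 3: 5 trees catch fire, 4 burn out
  ..FT.T
  ...FTT
  ..FT.T
  .FTTTT
  FTTTTT
Step 4: 5 trees catch fire, 5 burn out
  ...F.T
  ....FT
  ...F.T
  ..FTTT
  .FTTTT

...F.T
....FT
...F.T
..FTTT
.FTTTT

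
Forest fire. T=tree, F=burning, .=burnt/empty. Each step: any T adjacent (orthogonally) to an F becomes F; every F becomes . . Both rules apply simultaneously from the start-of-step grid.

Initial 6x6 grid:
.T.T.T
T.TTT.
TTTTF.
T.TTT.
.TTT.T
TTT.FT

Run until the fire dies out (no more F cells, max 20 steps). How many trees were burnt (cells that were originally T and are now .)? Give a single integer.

Step 1: +4 fires, +2 burnt (F count now 4)
Step 2: +4 fires, +4 burnt (F count now 4)
Step 3: +5 fires, +4 burnt (F count now 5)
Step 4: +2 fires, +5 burnt (F count now 2)
Step 5: +4 fires, +2 burnt (F count now 4)
Step 6: +1 fires, +4 burnt (F count now 1)
Step 7: +1 fires, +1 burnt (F count now 1)
Step 8: +0 fires, +1 burnt (F count now 0)
Fire out after step 8
Initially T: 23, now '.': 34
Total burnt (originally-T cells now '.'): 21

Answer: 21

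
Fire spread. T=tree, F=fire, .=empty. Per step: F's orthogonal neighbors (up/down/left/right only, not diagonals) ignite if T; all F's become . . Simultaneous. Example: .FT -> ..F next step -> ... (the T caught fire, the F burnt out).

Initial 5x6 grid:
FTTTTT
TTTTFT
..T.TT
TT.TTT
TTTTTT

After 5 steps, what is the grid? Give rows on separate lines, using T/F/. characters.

Step 1: 6 trees catch fire, 2 burn out
  .FTTFT
  FTTF.F
  ..T.FT
  TT.TTT
  TTTTTT
Step 2: 7 trees catch fire, 6 burn out
  ..FF.F
  .FF...
  ..T..F
  TT.TFT
  TTTTTT
Step 3: 4 trees catch fire, 7 burn out
  ......
  ......
  ..F...
  TT.F.F
  TTTTFT
Step 4: 2 trees catch fire, 4 burn out
  ......
  ......
  ......
  TT....
  TTTF.F
Step 5: 1 trees catch fire, 2 burn out
  ......
  ......
  ......
  TT....
  TTF...

......
......
......
TT....
TTF...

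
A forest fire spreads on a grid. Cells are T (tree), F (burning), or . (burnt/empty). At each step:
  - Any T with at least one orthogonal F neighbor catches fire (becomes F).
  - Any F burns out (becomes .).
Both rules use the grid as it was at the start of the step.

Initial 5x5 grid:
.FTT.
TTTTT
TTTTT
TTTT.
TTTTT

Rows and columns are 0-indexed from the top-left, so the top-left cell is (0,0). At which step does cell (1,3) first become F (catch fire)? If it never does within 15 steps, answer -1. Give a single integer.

Step 1: cell (1,3)='T' (+2 fires, +1 burnt)
Step 2: cell (1,3)='T' (+4 fires, +2 burnt)
Step 3: cell (1,3)='F' (+4 fires, +4 burnt)
  -> target ignites at step 3
Step 4: cell (1,3)='.' (+5 fires, +4 burnt)
Step 5: cell (1,3)='.' (+4 fires, +5 burnt)
Step 6: cell (1,3)='.' (+1 fires, +4 burnt)
Step 7: cell (1,3)='.' (+1 fires, +1 burnt)
Step 8: cell (1,3)='.' (+0 fires, +1 burnt)
  fire out at step 8

3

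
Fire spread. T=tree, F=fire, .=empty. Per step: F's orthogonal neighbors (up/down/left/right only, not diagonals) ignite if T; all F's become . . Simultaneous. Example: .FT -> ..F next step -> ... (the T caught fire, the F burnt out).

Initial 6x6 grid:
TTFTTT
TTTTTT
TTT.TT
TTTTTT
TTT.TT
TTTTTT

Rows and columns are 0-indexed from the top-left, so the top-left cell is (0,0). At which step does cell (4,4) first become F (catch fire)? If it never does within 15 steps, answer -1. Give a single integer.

Step 1: cell (4,4)='T' (+3 fires, +1 burnt)
Step 2: cell (4,4)='T' (+5 fires, +3 burnt)
Step 3: cell (4,4)='T' (+5 fires, +5 burnt)
Step 4: cell (4,4)='T' (+6 fires, +5 burnt)
Step 5: cell (4,4)='T' (+5 fires, +6 burnt)
Step 6: cell (4,4)='F' (+5 fires, +5 burnt)
  -> target ignites at step 6
Step 7: cell (4,4)='.' (+3 fires, +5 burnt)
Step 8: cell (4,4)='.' (+1 fires, +3 burnt)
Step 9: cell (4,4)='.' (+0 fires, +1 burnt)
  fire out at step 9

6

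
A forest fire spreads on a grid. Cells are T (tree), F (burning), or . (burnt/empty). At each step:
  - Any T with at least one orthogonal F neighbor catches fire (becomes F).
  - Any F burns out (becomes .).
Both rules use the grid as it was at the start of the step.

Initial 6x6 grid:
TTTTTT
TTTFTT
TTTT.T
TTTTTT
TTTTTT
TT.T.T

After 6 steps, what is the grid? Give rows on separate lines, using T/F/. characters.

Step 1: 4 trees catch fire, 1 burn out
  TTTFTT
  TTF.FT
  TTTF.T
  TTTTTT
  TTTTTT
  TT.T.T
Step 2: 6 trees catch fire, 4 burn out
  TTF.FT
  TF...F
  TTF..T
  TTTFTT
  TTTTTT
  TT.T.T
Step 3: 8 trees catch fire, 6 burn out
  TF...F
  F.....
  TF...F
  TTF.FT
  TTTFTT
  TT.T.T
Step 4: 7 trees catch fire, 8 burn out
  F.....
  ......
  F.....
  TF...F
  TTF.FT
  TT.F.T
Step 5: 3 trees catch fire, 7 burn out
  ......
  ......
  ......
  F.....
  TF...F
  TT...T
Step 6: 3 trees catch fire, 3 burn out
  ......
  ......
  ......
  ......
  F.....
  TF...F

......
......
......
......
F.....
TF...F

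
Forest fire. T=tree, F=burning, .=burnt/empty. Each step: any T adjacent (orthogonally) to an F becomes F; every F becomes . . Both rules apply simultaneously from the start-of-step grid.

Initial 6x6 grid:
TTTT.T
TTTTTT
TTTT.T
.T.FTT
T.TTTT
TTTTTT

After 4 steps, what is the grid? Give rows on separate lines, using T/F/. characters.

Step 1: 3 trees catch fire, 1 burn out
  TTTT.T
  TTTTTT
  TTTF.T
  .T..FT
  T.TFTT
  TTTTTT
Step 2: 6 trees catch fire, 3 burn out
  TTTT.T
  TTTFTT
  TTF..T
  .T...F
  T.F.FT
  TTTFTT
Step 3: 8 trees catch fire, 6 burn out
  TTTF.T
  TTF.FT
  TF...F
  .T....
  T....F
  TTF.FT
Step 4: 7 trees catch fire, 8 burn out
  TTF..T
  TF...F
  F.....
  .F....
  T.....
  TF...F

TTF..T
TF...F
F.....
.F....
T.....
TF...F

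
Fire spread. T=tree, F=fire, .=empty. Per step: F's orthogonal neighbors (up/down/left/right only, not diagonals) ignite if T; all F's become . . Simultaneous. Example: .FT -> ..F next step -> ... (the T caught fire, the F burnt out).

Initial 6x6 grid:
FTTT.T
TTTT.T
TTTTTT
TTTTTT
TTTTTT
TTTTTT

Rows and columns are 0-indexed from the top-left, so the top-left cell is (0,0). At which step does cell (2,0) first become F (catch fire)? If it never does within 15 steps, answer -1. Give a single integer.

Step 1: cell (2,0)='T' (+2 fires, +1 burnt)
Step 2: cell (2,0)='F' (+3 fires, +2 burnt)
  -> target ignites at step 2
Step 3: cell (2,0)='.' (+4 fires, +3 burnt)
Step 4: cell (2,0)='.' (+4 fires, +4 burnt)
Step 5: cell (2,0)='.' (+4 fires, +4 burnt)
Step 6: cell (2,0)='.' (+4 fires, +4 burnt)
Step 7: cell (2,0)='.' (+4 fires, +4 burnt)
Step 8: cell (2,0)='.' (+4 fires, +4 burnt)
Step 9: cell (2,0)='.' (+3 fires, +4 burnt)
Step 10: cell (2,0)='.' (+1 fires, +3 burnt)
Step 11: cell (2,0)='.' (+0 fires, +1 burnt)
  fire out at step 11

2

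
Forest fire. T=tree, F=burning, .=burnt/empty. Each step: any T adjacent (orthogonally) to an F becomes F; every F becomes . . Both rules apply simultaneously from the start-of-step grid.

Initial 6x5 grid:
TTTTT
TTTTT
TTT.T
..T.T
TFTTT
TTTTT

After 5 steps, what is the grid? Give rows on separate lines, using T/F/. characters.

Step 1: 3 trees catch fire, 1 burn out
  TTTTT
  TTTTT
  TTT.T
  ..T.T
  F.FTT
  TFTTT
Step 2: 4 trees catch fire, 3 burn out
  TTTTT
  TTTTT
  TTT.T
  ..F.T
  ...FT
  F.FTT
Step 3: 3 trees catch fire, 4 burn out
  TTTTT
  TTTTT
  TTF.T
  ....T
  ....F
  ...FT
Step 4: 4 trees catch fire, 3 burn out
  TTTTT
  TTFTT
  TF..T
  ....F
  .....
  ....F
Step 5: 5 trees catch fire, 4 burn out
  TTFTT
  TF.FT
  F...F
  .....
  .....
  .....

TTFTT
TF.FT
F...F
.....
.....
.....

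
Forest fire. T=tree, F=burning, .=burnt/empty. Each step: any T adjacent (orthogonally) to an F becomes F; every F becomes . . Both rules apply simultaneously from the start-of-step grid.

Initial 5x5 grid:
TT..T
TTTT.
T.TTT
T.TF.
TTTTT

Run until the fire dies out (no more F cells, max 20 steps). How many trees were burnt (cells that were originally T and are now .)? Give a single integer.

Step 1: +3 fires, +1 burnt (F count now 3)
Step 2: +5 fires, +3 burnt (F count now 5)
Step 3: +2 fires, +5 burnt (F count now 2)
Step 4: +2 fires, +2 burnt (F count now 2)
Step 5: +3 fires, +2 burnt (F count now 3)
Step 6: +2 fires, +3 burnt (F count now 2)
Step 7: +0 fires, +2 burnt (F count now 0)
Fire out after step 7
Initially T: 18, now '.': 24
Total burnt (originally-T cells now '.'): 17

Answer: 17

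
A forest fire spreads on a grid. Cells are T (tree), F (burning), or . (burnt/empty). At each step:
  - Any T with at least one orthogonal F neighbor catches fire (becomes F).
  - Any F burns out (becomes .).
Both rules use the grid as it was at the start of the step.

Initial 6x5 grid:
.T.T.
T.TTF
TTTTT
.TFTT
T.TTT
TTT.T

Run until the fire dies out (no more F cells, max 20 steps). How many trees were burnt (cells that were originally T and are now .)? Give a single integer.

Step 1: +6 fires, +2 burnt (F count now 6)
Step 2: +7 fires, +6 burnt (F count now 7)
Step 3: +3 fires, +7 burnt (F count now 3)
Step 4: +3 fires, +3 burnt (F count now 3)
Step 5: +1 fires, +3 burnt (F count now 1)
Step 6: +0 fires, +1 burnt (F count now 0)
Fire out after step 6
Initially T: 21, now '.': 29
Total burnt (originally-T cells now '.'): 20

Answer: 20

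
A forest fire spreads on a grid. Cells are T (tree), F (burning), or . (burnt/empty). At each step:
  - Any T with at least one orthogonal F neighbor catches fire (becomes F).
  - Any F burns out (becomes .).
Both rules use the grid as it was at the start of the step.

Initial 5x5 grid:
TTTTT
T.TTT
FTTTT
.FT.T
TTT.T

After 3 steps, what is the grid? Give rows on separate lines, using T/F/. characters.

Step 1: 4 trees catch fire, 2 burn out
  TTTTT
  F.TTT
  .FTTT
  ..F.T
  TFT.T
Step 2: 4 trees catch fire, 4 burn out
  FTTTT
  ..TTT
  ..FTT
  ....T
  F.F.T
Step 3: 3 trees catch fire, 4 burn out
  .FTTT
  ..FTT
  ...FT
  ....T
  ....T

.FTTT
..FTT
...FT
....T
....T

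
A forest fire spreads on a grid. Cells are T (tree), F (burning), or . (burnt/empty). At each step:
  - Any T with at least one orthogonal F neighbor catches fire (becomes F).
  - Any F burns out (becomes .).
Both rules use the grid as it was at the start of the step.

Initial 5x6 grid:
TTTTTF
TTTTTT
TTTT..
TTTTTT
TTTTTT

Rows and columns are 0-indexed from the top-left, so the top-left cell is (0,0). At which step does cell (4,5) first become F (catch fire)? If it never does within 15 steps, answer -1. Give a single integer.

Step 1: cell (4,5)='T' (+2 fires, +1 burnt)
Step 2: cell (4,5)='T' (+2 fires, +2 burnt)
Step 3: cell (4,5)='T' (+2 fires, +2 burnt)
Step 4: cell (4,5)='T' (+3 fires, +2 burnt)
Step 5: cell (4,5)='T' (+4 fires, +3 burnt)
Step 6: cell (4,5)='T' (+5 fires, +4 burnt)
Step 7: cell (4,5)='T' (+5 fires, +5 burnt)
Step 8: cell (4,5)='F' (+3 fires, +5 burnt)
  -> target ignites at step 8
Step 9: cell (4,5)='.' (+1 fires, +3 burnt)
Step 10: cell (4,5)='.' (+0 fires, +1 burnt)
  fire out at step 10

8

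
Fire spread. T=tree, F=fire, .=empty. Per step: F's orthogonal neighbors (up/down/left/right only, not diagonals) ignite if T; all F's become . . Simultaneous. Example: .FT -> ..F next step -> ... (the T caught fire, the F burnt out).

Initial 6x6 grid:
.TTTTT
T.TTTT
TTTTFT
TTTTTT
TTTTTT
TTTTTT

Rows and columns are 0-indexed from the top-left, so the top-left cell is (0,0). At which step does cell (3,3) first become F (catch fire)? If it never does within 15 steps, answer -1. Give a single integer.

Step 1: cell (3,3)='T' (+4 fires, +1 burnt)
Step 2: cell (3,3)='F' (+7 fires, +4 burnt)
  -> target ignites at step 2
Step 3: cell (3,3)='.' (+8 fires, +7 burnt)
Step 4: cell (3,3)='.' (+6 fires, +8 burnt)
Step 5: cell (3,3)='.' (+5 fires, +6 burnt)
Step 6: cell (3,3)='.' (+2 fires, +5 burnt)
Step 7: cell (3,3)='.' (+1 fires, +2 burnt)
Step 8: cell (3,3)='.' (+0 fires, +1 burnt)
  fire out at step 8

2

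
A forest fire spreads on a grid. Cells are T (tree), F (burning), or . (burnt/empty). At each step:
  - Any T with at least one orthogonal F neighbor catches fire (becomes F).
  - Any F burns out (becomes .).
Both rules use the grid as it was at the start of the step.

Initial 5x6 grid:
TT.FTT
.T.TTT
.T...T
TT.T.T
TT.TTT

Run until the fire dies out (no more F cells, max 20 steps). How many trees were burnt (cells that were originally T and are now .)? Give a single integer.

Step 1: +2 fires, +1 burnt (F count now 2)
Step 2: +2 fires, +2 burnt (F count now 2)
Step 3: +1 fires, +2 burnt (F count now 1)
Step 4: +1 fires, +1 burnt (F count now 1)
Step 5: +1 fires, +1 burnt (F count now 1)
Step 6: +1 fires, +1 burnt (F count now 1)
Step 7: +1 fires, +1 burnt (F count now 1)
Step 8: +1 fires, +1 burnt (F count now 1)
Step 9: +1 fires, +1 burnt (F count now 1)
Step 10: +0 fires, +1 burnt (F count now 0)
Fire out after step 10
Initially T: 19, now '.': 22
Total burnt (originally-T cells now '.'): 11

Answer: 11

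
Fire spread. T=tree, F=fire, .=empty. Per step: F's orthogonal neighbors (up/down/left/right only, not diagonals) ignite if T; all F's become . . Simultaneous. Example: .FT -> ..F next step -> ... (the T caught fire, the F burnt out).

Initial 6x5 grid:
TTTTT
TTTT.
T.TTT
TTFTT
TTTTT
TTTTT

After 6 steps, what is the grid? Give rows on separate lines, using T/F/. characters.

Step 1: 4 trees catch fire, 1 burn out
  TTTTT
  TTTT.
  T.FTT
  TF.FT
  TTFTT
  TTTTT
Step 2: 7 trees catch fire, 4 burn out
  TTTTT
  TTFT.
  T..FT
  F...F
  TF.FT
  TTFTT
Step 3: 9 trees catch fire, 7 burn out
  TTFTT
  TF.F.
  F...F
  .....
  F...F
  TF.FT
Step 4: 5 trees catch fire, 9 burn out
  TF.FT
  F....
  .....
  .....
  .....
  F...F
Step 5: 2 trees catch fire, 5 burn out
  F...F
  .....
  .....
  .....
  .....
  .....
Step 6: 0 trees catch fire, 2 burn out
  .....
  .....
  .....
  .....
  .....
  .....

.....
.....
.....
.....
.....
.....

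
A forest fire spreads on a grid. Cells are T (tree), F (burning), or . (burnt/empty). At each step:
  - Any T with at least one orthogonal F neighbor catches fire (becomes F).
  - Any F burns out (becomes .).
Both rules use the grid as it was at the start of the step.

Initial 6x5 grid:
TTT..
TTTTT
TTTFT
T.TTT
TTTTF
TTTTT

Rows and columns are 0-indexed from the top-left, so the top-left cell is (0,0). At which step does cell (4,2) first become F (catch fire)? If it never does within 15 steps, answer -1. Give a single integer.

Step 1: cell (4,2)='T' (+7 fires, +2 burnt)
Step 2: cell (4,2)='F' (+6 fires, +7 burnt)
  -> target ignites at step 2
Step 3: cell (4,2)='.' (+5 fires, +6 burnt)
Step 4: cell (4,2)='.' (+5 fires, +5 burnt)
Step 5: cell (4,2)='.' (+2 fires, +5 burnt)
Step 6: cell (4,2)='.' (+0 fires, +2 burnt)
  fire out at step 6

2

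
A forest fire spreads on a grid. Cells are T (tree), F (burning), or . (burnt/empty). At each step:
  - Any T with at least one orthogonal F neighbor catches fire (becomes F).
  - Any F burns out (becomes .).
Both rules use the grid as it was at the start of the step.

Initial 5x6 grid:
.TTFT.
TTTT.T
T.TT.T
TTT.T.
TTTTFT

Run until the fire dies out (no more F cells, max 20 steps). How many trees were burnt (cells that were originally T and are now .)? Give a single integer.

Answer: 19

Derivation:
Step 1: +6 fires, +2 burnt (F count now 6)
Step 2: +4 fires, +6 burnt (F count now 4)
Step 3: +4 fires, +4 burnt (F count now 4)
Step 4: +3 fires, +4 burnt (F count now 3)
Step 5: +2 fires, +3 burnt (F count now 2)
Step 6: +0 fires, +2 burnt (F count now 0)
Fire out after step 6
Initially T: 21, now '.': 28
Total burnt (originally-T cells now '.'): 19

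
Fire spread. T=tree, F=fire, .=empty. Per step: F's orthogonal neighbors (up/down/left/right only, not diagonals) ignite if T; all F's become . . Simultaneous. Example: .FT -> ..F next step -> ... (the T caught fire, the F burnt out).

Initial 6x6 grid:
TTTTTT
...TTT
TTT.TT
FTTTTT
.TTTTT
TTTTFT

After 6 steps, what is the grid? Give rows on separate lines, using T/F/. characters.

Step 1: 5 trees catch fire, 2 burn out
  TTTTTT
  ...TTT
  FTT.TT
  .FTTTT
  .TTTFT
  TTTF.F
Step 2: 7 trees catch fire, 5 burn out
  TTTTTT
  ...TTT
  .FT.TT
  ..FTFT
  .FTF.F
  TTF...
Step 3: 6 trees catch fire, 7 burn out
  TTTTTT
  ...TTT
  ..F.FT
  ...F.F
  ..F...
  TF....
Step 4: 3 trees catch fire, 6 burn out
  TTTTTT
  ...TFT
  .....F
  ......
  ......
  F.....
Step 5: 3 trees catch fire, 3 burn out
  TTTTFT
  ...F.F
  ......
  ......
  ......
  ......
Step 6: 2 trees catch fire, 3 burn out
  TTTF.F
  ......
  ......
  ......
  ......
  ......

TTTF.F
......
......
......
......
......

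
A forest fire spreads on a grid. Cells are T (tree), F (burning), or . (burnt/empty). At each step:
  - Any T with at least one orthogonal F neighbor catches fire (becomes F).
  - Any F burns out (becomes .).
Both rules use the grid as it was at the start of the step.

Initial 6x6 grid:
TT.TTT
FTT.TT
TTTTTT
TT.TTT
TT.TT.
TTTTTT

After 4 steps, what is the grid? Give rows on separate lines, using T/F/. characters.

Step 1: 3 trees catch fire, 1 burn out
  FT.TTT
  .FT.TT
  FTTTTT
  TT.TTT
  TT.TT.
  TTTTTT
Step 2: 4 trees catch fire, 3 burn out
  .F.TTT
  ..F.TT
  .FTTTT
  FT.TTT
  TT.TT.
  TTTTTT
Step 3: 3 trees catch fire, 4 burn out
  ...TTT
  ....TT
  ..FTTT
  .F.TTT
  FT.TT.
  TTTTTT
Step 4: 3 trees catch fire, 3 burn out
  ...TTT
  ....TT
  ...FTT
  ...TTT
  .F.TT.
  FTTTTT

...TTT
....TT
...FTT
...TTT
.F.TT.
FTTTTT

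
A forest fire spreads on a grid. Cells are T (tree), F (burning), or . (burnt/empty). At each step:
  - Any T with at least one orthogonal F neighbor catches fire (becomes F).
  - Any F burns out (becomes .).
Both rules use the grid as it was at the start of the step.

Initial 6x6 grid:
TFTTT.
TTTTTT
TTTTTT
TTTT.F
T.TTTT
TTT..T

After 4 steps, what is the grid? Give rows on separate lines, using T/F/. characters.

Step 1: 5 trees catch fire, 2 burn out
  F.FTT.
  TFTTTT
  TTTTTF
  TTTT..
  T.TTTF
  TTT..T
Step 2: 8 trees catch fire, 5 burn out
  ...FT.
  F.FTTF
  TFTTF.
  TTTT..
  T.TTF.
  TTT..F
Step 3: 8 trees catch fire, 8 burn out
  ....F.
  ...FF.
  F.FF..
  TFTT..
  T.TF..
  TTT...
Step 4: 4 trees catch fire, 8 burn out
  ......
  ......
  ......
  F.FF..
  T.F...
  TTT...

......
......
......
F.FF..
T.F...
TTT...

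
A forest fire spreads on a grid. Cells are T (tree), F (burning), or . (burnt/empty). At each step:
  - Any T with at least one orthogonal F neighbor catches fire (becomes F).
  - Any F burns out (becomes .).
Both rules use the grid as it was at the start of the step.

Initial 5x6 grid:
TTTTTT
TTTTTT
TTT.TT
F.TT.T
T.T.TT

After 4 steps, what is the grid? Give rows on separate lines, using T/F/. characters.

Step 1: 2 trees catch fire, 1 burn out
  TTTTTT
  TTTTTT
  FTT.TT
  ..TT.T
  F.T.TT
Step 2: 2 trees catch fire, 2 burn out
  TTTTTT
  FTTTTT
  .FT.TT
  ..TT.T
  ..T.TT
Step 3: 3 trees catch fire, 2 burn out
  FTTTTT
  .FTTTT
  ..F.TT
  ..TT.T
  ..T.TT
Step 4: 3 trees catch fire, 3 burn out
  .FTTTT
  ..FTTT
  ....TT
  ..FT.T
  ..T.TT

.FTTTT
..FTTT
....TT
..FT.T
..T.TT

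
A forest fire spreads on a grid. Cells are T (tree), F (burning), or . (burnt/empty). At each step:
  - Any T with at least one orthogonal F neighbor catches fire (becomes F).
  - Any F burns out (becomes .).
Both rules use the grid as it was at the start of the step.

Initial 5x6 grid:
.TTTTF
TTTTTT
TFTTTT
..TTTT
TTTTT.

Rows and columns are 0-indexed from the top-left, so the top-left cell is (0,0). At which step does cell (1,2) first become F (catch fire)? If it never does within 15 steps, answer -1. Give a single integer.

Step 1: cell (1,2)='T' (+5 fires, +2 burnt)
Step 2: cell (1,2)='F' (+8 fires, +5 burnt)
  -> target ignites at step 2
Step 3: cell (1,2)='.' (+6 fires, +8 burnt)
Step 4: cell (1,2)='.' (+3 fires, +6 burnt)
Step 5: cell (1,2)='.' (+2 fires, +3 burnt)
Step 6: cell (1,2)='.' (+0 fires, +2 burnt)
  fire out at step 6

2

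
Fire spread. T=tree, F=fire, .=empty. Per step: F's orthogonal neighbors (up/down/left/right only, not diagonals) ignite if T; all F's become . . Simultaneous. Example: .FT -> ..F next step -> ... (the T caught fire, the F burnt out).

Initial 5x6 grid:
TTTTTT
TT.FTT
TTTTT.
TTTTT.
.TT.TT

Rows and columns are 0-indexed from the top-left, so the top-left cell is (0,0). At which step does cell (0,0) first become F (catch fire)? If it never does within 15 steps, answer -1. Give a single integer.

Step 1: cell (0,0)='T' (+3 fires, +1 burnt)
Step 2: cell (0,0)='T' (+6 fires, +3 burnt)
Step 3: cell (0,0)='T' (+5 fires, +6 burnt)
Step 4: cell (0,0)='F' (+6 fires, +5 burnt)
  -> target ignites at step 4
Step 5: cell (0,0)='.' (+4 fires, +6 burnt)
Step 6: cell (0,0)='.' (+0 fires, +4 burnt)
  fire out at step 6

4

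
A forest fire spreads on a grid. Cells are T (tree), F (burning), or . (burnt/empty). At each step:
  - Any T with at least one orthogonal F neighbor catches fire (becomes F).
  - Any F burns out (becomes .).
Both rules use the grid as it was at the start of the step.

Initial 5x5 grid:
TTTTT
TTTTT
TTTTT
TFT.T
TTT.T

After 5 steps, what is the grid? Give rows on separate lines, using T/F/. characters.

Step 1: 4 trees catch fire, 1 burn out
  TTTTT
  TTTTT
  TFTTT
  F.F.T
  TFT.T
Step 2: 5 trees catch fire, 4 burn out
  TTTTT
  TFTTT
  F.FTT
  ....T
  F.F.T
Step 3: 4 trees catch fire, 5 burn out
  TFTTT
  F.FTT
  ...FT
  ....T
  ....T
Step 4: 4 trees catch fire, 4 burn out
  F.FTT
  ...FT
  ....F
  ....T
  ....T
Step 5: 3 trees catch fire, 4 burn out
  ...FT
  ....F
  .....
  ....F
  ....T

...FT
....F
.....
....F
....T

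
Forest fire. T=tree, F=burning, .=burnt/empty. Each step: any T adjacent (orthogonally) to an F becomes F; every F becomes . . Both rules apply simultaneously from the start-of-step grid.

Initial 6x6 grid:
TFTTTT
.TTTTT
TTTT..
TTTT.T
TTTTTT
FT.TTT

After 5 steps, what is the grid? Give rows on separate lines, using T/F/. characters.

Step 1: 5 trees catch fire, 2 burn out
  F.FTTT
  .FTTTT
  TTTT..
  TTTT.T
  FTTTTT
  .F.TTT
Step 2: 5 trees catch fire, 5 burn out
  ...FTT
  ..FTTT
  TFTT..
  FTTT.T
  .FTTTT
  ...TTT
Step 3: 6 trees catch fire, 5 burn out
  ....FT
  ...FTT
  F.FT..
  .FTT.T
  ..FTTT
  ...TTT
Step 4: 5 trees catch fire, 6 burn out
  .....F
  ....FT
  ...F..
  ..FT.T
  ...FTT
  ...TTT
Step 5: 4 trees catch fire, 5 burn out
  ......
  .....F
  ......
  ...F.T
  ....FT
  ...FTT

......
.....F
......
...F.T
....FT
...FTT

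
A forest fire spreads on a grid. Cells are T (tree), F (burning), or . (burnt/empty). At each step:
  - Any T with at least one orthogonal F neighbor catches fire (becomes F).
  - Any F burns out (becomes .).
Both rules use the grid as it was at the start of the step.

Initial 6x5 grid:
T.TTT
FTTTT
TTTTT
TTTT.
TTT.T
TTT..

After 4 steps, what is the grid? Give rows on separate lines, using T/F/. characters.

Step 1: 3 trees catch fire, 1 burn out
  F.TTT
  .FTTT
  FTTTT
  TTTT.
  TTT.T
  TTT..
Step 2: 3 trees catch fire, 3 burn out
  ..TTT
  ..FTT
  .FTTT
  FTTT.
  TTT.T
  TTT..
Step 3: 5 trees catch fire, 3 burn out
  ..FTT
  ...FT
  ..FTT
  .FTT.
  FTT.T
  TTT..
Step 4: 6 trees catch fire, 5 burn out
  ...FT
  ....F
  ...FT
  ..FT.
  .FT.T
  FTT..

...FT
....F
...FT
..FT.
.FT.T
FTT..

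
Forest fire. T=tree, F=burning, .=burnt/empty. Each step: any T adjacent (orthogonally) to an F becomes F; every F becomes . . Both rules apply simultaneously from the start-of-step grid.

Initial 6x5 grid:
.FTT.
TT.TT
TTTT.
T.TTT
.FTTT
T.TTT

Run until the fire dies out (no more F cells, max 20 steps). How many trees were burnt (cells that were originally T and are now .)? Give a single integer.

Answer: 20

Derivation:
Step 1: +3 fires, +2 burnt (F count now 3)
Step 2: +6 fires, +3 burnt (F count now 6)
Step 3: +6 fires, +6 burnt (F count now 6)
Step 4: +5 fires, +6 burnt (F count now 5)
Step 5: +0 fires, +5 burnt (F count now 0)
Fire out after step 5
Initially T: 21, now '.': 29
Total burnt (originally-T cells now '.'): 20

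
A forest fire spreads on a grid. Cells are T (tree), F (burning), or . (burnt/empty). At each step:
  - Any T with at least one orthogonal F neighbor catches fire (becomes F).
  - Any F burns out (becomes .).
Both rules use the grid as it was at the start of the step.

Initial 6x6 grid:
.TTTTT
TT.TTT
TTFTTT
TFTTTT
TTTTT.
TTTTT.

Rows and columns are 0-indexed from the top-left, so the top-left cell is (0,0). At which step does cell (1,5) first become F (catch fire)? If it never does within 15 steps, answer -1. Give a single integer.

Step 1: cell (1,5)='T' (+5 fires, +2 burnt)
Step 2: cell (1,5)='T' (+8 fires, +5 burnt)
Step 3: cell (1,5)='T' (+9 fires, +8 burnt)
Step 4: cell (1,5)='F' (+6 fires, +9 burnt)
  -> target ignites at step 4
Step 5: cell (1,5)='.' (+2 fires, +6 burnt)
Step 6: cell (1,5)='.' (+0 fires, +2 burnt)
  fire out at step 6

4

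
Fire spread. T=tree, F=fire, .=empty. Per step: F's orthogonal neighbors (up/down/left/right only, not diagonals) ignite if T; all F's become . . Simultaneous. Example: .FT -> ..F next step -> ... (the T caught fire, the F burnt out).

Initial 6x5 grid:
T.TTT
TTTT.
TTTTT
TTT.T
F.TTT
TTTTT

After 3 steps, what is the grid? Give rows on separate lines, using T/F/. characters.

Step 1: 2 trees catch fire, 1 burn out
  T.TTT
  TTTT.
  TTTTT
  FTT.T
  ..TTT
  FTTTT
Step 2: 3 trees catch fire, 2 burn out
  T.TTT
  TTTT.
  FTTTT
  .FT.T
  ..TTT
  .FTTT
Step 3: 4 trees catch fire, 3 burn out
  T.TTT
  FTTT.
  .FTTT
  ..F.T
  ..TTT
  ..FTT

T.TTT
FTTT.
.FTTT
..F.T
..TTT
..FTT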